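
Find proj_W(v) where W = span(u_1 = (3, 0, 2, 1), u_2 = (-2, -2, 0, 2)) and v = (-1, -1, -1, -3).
proj_W(v) = (-24/19, 15/19, -26/19, -28/19)

Set up U = [u_1 | ... | u_2] ∈ R^(4×2). The projector onto W = col(U) is P = U (U^T U)^(-1) U^T.
Compute U^T U =
  [14, -4]
  [-4, 12],
and U^T v = (-8, -2).
Solve U^T U · c = U^T v for the coefficients: c = (-13/19, -15/38). The projection is proj_W(v) = U c.
Check: (v - proj_W(v)) · u_1 = 0  (should be 0).
Check: (v - proj_W(v)) · u_2 = 0  (should be 0).
Result: proj_W(v) = (-24/19, 15/19, -26/19, -28/19).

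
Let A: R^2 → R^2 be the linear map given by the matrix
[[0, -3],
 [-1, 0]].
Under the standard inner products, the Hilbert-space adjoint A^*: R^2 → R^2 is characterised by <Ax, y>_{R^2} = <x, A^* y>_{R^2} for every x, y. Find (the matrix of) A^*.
A^* = A^T =
[[0, -1],
 [-3, 0]]

For real matrices with standard dot products, the defining identity <Ax, y> = <x, A^* y> gives (Ax)^T y = x^T (A^*) y, i.e. x^T A^T y = x^T (A^*) y. Since this holds for all x, y, we must have A^* = A^T. Therefore
A^* =
[[0, -1],
 [-3, 0]].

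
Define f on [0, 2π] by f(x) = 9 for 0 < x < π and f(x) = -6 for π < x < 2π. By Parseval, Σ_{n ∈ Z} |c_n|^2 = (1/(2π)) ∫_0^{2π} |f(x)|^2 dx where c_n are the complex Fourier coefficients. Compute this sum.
Σ |c_n|^2 = 117/2

Parseval equates the L^2 energy of f (normalised by 1/(2π)) with the ℓ^2 sum of its Fourier coefficients: (1/(2π)) ∫_0^{2π} |f|^2 = Σ |c_n|^2.
Compute the left side: (1/(2π)) [∫_0^π 9^2 dx + ∫_π^{2π} (-6)^2 dx] = (1/(2π)) · (81π + 36π) = (81 + 36)/2 = 117/2.
So Σ_{n ∈ Z} |c_n|^2 = 117/2.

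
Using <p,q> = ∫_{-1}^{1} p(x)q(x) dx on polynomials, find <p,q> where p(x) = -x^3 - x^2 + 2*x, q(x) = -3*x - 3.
<p,q> = -4/5

Expand the product: p(x)·q(x) = 3*x^4 + 6*x^3 - 3*x^2 - 6*x.
∫_{-1}^{1} of each monomial x^k gives [2/(k+1) if k even, 0 if k odd]. Integrating term-by-term (or equivalently evaluating the antiderivative F(x) = 3*x^5/5 + 3*x^4/2 - x^3 - 3*x^2 at the endpoints):
  F(1) − F(−1) = -19/10 − (-11/10) = -4/5.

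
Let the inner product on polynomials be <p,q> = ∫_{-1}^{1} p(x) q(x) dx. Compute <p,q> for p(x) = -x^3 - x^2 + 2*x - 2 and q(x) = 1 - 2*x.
<p,q> = -98/15

Expand the product: p(x)·q(x) = 2*x^4 + x^3 - 5*x^2 + 6*x - 2.
∫_{-1}^{1} of each monomial x^k gives [2/(k+1) if k even, 0 if k odd]. Integrating term-by-term (or equivalently evaluating the antiderivative F(x) = 2*x^5/5 + x^4/4 - 5*x^3/3 + 3*x^2 - 2*x at the endpoints):
  F(1) − F(−1) = -1/60 − (391/60) = -98/15.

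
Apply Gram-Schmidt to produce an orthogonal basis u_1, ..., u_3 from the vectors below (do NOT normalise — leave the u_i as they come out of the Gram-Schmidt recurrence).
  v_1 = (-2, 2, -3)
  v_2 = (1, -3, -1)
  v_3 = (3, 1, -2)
Orthogonal basis:
  u_1 = (-2, 2, -3)
  u_2 = (7/17, -41/17, -32/17)
  u_3 = (253/81, 115/81, -92/81)

Apply the Gram-Schmidt recurrence
  u_1 = v_1
  u_i = v_i − Σ_{j<i} ((v_i · u_j) / (u_j · u_j)) · u_j.

Step by step this gives:
  u_1 = (-2, 2, -3)
  u_2 = (7/17, -41/17, -32/17)
  u_3 = (253/81, 115/81, -92/81)

Orthogonality check:
  u_2 · u_1 = 0 (should be 0)
  u_3 · u_1 = 0 (should be 0)
  u_3 · u_2 = 0 (should be 0)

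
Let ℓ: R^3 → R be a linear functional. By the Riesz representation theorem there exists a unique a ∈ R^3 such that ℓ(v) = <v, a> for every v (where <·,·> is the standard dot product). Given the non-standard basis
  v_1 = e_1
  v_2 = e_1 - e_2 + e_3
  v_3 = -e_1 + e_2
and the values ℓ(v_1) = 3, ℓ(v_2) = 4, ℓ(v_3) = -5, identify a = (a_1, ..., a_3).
a = (3, -2, -1)

Write a = (a_1, ..., a_3) in the standard basis. For each basis vector v_i, ℓ(v_i) = <v_i, a> is a linear equation in the a_j's. Collect the n equations into a matrix system V a = ℓ, where row i of V is v_i (expressed in the standard basis). Since V is invertible (lower-triangular with 1s on the diagonal, up to permutation), solve by back-substitution:
  V =
[[1, 0, 0],
 [1, -1, 1],
 [-1, 1, 0]]
  V a = (3, 4, -5)
Solving gives a = (3, -2, -1).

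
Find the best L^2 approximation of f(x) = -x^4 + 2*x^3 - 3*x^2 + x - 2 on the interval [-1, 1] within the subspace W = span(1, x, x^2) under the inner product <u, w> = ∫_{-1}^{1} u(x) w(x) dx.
g(x) = -27*x^2/7 + 11*x/5 - 67/35

The best approximation g ∈ W is the orthogonal projection of f onto W. Writing g = a_0 + a_1 x + a_2 x^2, the coefficients solve the normal equations G · a = b where
  G_{ij} = <φ_i, φ_j> and b_i = <f, φ_i>, with φ_0 = 1, φ_1 = x, φ_2 = x^2.
G =
  [2, 0, 2/3]
  [0, 2/3, 0]
  [2/3, 0, 2/5],
b = (-32/5, 22/15, -296/105).
Solving gives a_0 = -67/35, a_1 = 11/5, a_2 = -27/7, so
  g(x) = -27*x^2/7 + 11*x/5 - 67/35.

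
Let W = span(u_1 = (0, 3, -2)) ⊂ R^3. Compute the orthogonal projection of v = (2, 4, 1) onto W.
proj_W(v) = (0, 30/13, -20/13)

Set up U = [u_1 | ... | u_1] ∈ R^(3×1). The projector onto W = col(U) is P = U (U^T U)^(-1) U^T.
Compute U^T U =
  [13],
and U^T v = (10).
Solve U^T U · c = U^T v for the coefficients: c = (10/13). The projection is proj_W(v) = U c.
Check: (v - proj_W(v)) · u_1 = 0  (should be 0).
Result: proj_W(v) = (0, 30/13, -20/13).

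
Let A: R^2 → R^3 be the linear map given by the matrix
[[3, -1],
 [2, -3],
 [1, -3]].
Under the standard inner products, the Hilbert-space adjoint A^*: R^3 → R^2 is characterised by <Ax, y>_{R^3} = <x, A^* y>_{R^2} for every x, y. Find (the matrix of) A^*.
A^* = A^T =
[[3, 2, 1],
 [-1, -3, -3]]

For real matrices with standard dot products, the defining identity <Ax, y> = <x, A^* y> gives (Ax)^T y = x^T (A^*) y, i.e. x^T A^T y = x^T (A^*) y. Since this holds for all x, y, we must have A^* = A^T. Therefore
A^* =
[[3, 2, 1],
 [-1, -3, -3]].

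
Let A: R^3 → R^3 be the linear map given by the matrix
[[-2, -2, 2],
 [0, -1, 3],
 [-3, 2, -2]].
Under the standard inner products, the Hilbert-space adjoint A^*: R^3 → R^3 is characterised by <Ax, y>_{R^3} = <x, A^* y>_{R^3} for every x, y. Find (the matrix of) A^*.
A^* = A^T =
[[-2, 0, -3],
 [-2, -1, 2],
 [2, 3, -2]]

For real matrices with standard dot products, the defining identity <Ax, y> = <x, A^* y> gives (Ax)^T y = x^T (A^*) y, i.e. x^T A^T y = x^T (A^*) y. Since this holds for all x, y, we must have A^* = A^T. Therefore
A^* =
[[-2, 0, -3],
 [-2, -1, 2],
 [2, 3, -2]].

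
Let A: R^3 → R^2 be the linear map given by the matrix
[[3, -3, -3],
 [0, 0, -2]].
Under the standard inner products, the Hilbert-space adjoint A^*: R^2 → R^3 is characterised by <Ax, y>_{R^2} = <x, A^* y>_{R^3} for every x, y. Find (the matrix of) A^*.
A^* = A^T =
[[3, 0],
 [-3, 0],
 [-3, -2]]

For real matrices with standard dot products, the defining identity <Ax, y> = <x, A^* y> gives (Ax)^T y = x^T (A^*) y, i.e. x^T A^T y = x^T (A^*) y. Since this holds for all x, y, we must have A^* = A^T. Therefore
A^* =
[[3, 0],
 [-3, 0],
 [-3, -2]].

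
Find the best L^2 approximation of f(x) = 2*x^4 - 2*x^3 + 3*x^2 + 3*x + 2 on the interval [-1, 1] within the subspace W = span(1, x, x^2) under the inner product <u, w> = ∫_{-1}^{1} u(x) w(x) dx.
g(x) = 33*x^2/7 + 9*x/5 + 64/35

The best approximation g ∈ W is the orthogonal projection of f onto W. Writing g = a_0 + a_1 x + a_2 x^2, the coefficients solve the normal equations G · a = b where
  G_{ij} = <φ_i, φ_j> and b_i = <f, φ_i>, with φ_0 = 1, φ_1 = x, φ_2 = x^2.
G =
  [2, 0, 2/3]
  [0, 2/3, 0]
  [2/3, 0, 2/5],
b = (34/5, 6/5, 326/105).
Solving gives a_0 = 64/35, a_1 = 9/5, a_2 = 33/7, so
  g(x) = 33*x^2/7 + 9*x/5 + 64/35.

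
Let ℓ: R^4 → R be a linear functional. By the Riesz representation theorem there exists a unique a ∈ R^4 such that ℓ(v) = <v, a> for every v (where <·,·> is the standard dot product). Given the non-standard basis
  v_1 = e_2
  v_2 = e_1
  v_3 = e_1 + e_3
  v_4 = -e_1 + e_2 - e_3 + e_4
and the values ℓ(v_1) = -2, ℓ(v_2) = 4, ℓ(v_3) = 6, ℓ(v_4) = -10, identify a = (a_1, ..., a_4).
a = (4, -2, 2, -2)

Write a = (a_1, ..., a_4) in the standard basis. For each basis vector v_i, ℓ(v_i) = <v_i, a> is a linear equation in the a_j's. Collect the n equations into a matrix system V a = ℓ, where row i of V is v_i (expressed in the standard basis). Since V is invertible (lower-triangular with 1s on the diagonal, up to permutation), solve by back-substitution:
  V =
[[0, 1, 0, 0],
 [1, 0, 0, 0],
 [1, 0, 1, 0],
 [-1, 1, -1, 1]]
  V a = (-2, 4, 6, -10)
Solving gives a = (4, -2, 2, -2).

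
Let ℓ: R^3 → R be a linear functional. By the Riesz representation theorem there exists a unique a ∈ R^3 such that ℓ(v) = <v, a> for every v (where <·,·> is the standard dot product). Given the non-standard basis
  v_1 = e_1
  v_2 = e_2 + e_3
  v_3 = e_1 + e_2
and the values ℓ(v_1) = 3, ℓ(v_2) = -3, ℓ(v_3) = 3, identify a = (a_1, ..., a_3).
a = (3, 0, -3)

Write a = (a_1, ..., a_3) in the standard basis. For each basis vector v_i, ℓ(v_i) = <v_i, a> is a linear equation in the a_j's. Collect the n equations into a matrix system V a = ℓ, where row i of V is v_i (expressed in the standard basis). Since V is invertible (lower-triangular with 1s on the diagonal, up to permutation), solve by back-substitution:
  V =
[[1, 0, 0],
 [0, 1, 1],
 [1, 1, 0]]
  V a = (3, -3, 3)
Solving gives a = (3, 0, -3).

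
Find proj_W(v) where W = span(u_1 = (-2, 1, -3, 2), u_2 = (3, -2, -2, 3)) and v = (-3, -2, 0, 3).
proj_W(v) = (-98/113, 45/113, -199/113, 146/113)

Set up U = [u_1 | ... | u_2] ∈ R^(4×2). The projector onto W = col(U) is P = U (U^T U)^(-1) U^T.
Compute U^T U =
  [18, 4]
  [4, 26],
and U^T v = (10, 4).
Solve U^T U · c = U^T v for the coefficients: c = (61/113, 8/113). The projection is proj_W(v) = U c.
Check: (v - proj_W(v)) · u_1 = 0  (should be 0).
Check: (v - proj_W(v)) · u_2 = 0  (should be 0).
Result: proj_W(v) = (-98/113, 45/113, -199/113, 146/113).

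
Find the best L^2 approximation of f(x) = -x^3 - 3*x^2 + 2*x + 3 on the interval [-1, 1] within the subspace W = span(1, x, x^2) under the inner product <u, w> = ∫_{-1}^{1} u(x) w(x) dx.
g(x) = -3*x^2 + 7*x/5 + 3

The best approximation g ∈ W is the orthogonal projection of f onto W. Writing g = a_0 + a_1 x + a_2 x^2, the coefficients solve the normal equations G · a = b where
  G_{ij} = <φ_i, φ_j> and b_i = <f, φ_i>, with φ_0 = 1, φ_1 = x, φ_2 = x^2.
G =
  [2, 0, 2/3]
  [0, 2/3, 0]
  [2/3, 0, 2/5],
b = (4, 14/15, 4/5).
Solving gives a_0 = 3, a_1 = 7/5, a_2 = -3, so
  g(x) = -3*x^2 + 7*x/5 + 3.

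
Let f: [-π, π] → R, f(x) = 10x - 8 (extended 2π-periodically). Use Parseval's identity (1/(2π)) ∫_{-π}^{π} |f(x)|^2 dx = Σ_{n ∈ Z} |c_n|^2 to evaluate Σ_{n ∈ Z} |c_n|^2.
Σ |c_n|^2 = 100π^2/3 + 64

Expand and integrate term by term over [-π, π]:
  ∫ (10x)^2 dx = 100·(2π^3/3); ∫ 2·10·(-8)·x dx = 0 (odd integrand); ∫ (-8)^2 dx = 64·2π.
So (1/(2π)) ∫_{-π}^{π} (10x - 8)^2 dx = 100π^2/3 + 64 = 100π^2/3 + 64.
Parseval ⇒ Σ |c_n|^2 = 100π^2/3 + 64.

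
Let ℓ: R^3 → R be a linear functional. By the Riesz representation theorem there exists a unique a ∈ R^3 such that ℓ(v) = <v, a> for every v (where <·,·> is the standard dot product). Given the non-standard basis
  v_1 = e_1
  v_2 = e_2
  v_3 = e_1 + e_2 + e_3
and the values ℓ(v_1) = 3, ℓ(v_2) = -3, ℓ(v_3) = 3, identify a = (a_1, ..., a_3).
a = (3, -3, 3)

Write a = (a_1, ..., a_3) in the standard basis. For each basis vector v_i, ℓ(v_i) = <v_i, a> is a linear equation in the a_j's. Collect the n equations into a matrix system V a = ℓ, where row i of V is v_i (expressed in the standard basis). Since V is invertible (lower-triangular with 1s on the diagonal, up to permutation), solve by back-substitution:
  V =
[[1, 0, 0],
 [0, 1, 0],
 [1, 1, 1]]
  V a = (3, -3, 3)
Solving gives a = (3, -3, 3).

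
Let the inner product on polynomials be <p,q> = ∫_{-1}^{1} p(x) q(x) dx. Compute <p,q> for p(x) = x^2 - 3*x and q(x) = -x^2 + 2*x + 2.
<p,q> = -46/15

Expand the product: p(x)·q(x) = -x^4 + 5*x^3 - 4*x^2 - 6*x.
∫_{-1}^{1} of each monomial x^k gives [2/(k+1) if k even, 0 if k odd]. Integrating term-by-term (or equivalently evaluating the antiderivative F(x) = -x^5/5 + 5*x^4/4 - 4*x^3/3 - 3*x^2 at the endpoints):
  F(1) − F(−1) = -197/60 − (-13/60) = -46/15.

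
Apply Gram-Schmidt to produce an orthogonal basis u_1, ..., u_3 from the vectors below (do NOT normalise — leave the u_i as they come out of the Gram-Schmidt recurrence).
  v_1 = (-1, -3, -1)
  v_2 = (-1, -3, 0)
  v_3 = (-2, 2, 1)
Orthogonal basis:
  u_1 = (-1, -3, -1)
  u_2 = (-1/11, -3/11, 10/11)
  u_3 = (-12/5, 4/5, 0)

Apply the Gram-Schmidt recurrence
  u_1 = v_1
  u_i = v_i − Σ_{j<i} ((v_i · u_j) / (u_j · u_j)) · u_j.

Step by step this gives:
  u_1 = (-1, -3, -1)
  u_2 = (-1/11, -3/11, 10/11)
  u_3 = (-12/5, 4/5, 0)

Orthogonality check:
  u_2 · u_1 = 0 (should be 0)
  u_3 · u_1 = 0 (should be 0)
  u_3 · u_2 = 0 (should be 0)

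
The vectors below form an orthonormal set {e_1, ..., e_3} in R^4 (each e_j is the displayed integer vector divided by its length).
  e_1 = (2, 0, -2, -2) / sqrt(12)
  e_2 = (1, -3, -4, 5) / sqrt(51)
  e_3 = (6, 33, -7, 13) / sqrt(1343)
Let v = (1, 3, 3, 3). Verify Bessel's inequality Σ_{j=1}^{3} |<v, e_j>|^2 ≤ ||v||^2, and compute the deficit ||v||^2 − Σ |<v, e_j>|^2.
Σ |<v, e_j>|^2 = 1587/79; ||v||^2 = 28; deficit = 625/79

Write each e_j = u_j / sqrt(<u_j, u_j>) where u_j is the displayed integer vector. Then <v, e_j> = <v, u_j> / sqrt(<u_j, u_j>), so |<v, e_j>|^2 = <v, u_j>^2 / <u_j, u_j>.
Coefficients: <v, e_1> = -10/sqrt(12), <v, e_2> = -5/sqrt(51), <v, e_3> = 123/sqrt(1343).
Square and sum: Σ |<v, e_j>|^2 = 1587/79.
Compute ||v||^2 = v·v = 28.
Deficit = 28 − 1587/79 = 625/79 ≥ 0, confirming Bessel's inequality. (The deficit equals ||v − Σ <v,e_j> e_j||^2, the squared distance from v to span{e_j}.)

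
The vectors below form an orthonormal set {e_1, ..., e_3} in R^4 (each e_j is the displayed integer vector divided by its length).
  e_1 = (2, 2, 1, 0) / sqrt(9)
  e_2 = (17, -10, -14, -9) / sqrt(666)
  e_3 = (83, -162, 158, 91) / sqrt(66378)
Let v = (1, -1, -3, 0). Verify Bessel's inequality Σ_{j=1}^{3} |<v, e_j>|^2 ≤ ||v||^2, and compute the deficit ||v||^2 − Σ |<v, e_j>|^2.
Σ |<v, e_j>|^2 = 8018/897; ||v||^2 = 11; deficit = 1849/897

Write each e_j = u_j / sqrt(<u_j, u_j>) where u_j is the displayed integer vector. Then <v, e_j> = <v, u_j> / sqrt(<u_j, u_j>), so |<v, e_j>|^2 = <v, u_j>^2 / <u_j, u_j>.
Coefficients: <v, e_1> = -3/sqrt(9), <v, e_2> = 69/sqrt(666), <v, e_3> = -229/sqrt(66378).
Square and sum: Σ |<v, e_j>|^2 = 8018/897.
Compute ||v||^2 = v·v = 11.
Deficit = 11 − 8018/897 = 1849/897 ≥ 0, confirming Bessel's inequality. (The deficit equals ||v − Σ <v,e_j> e_j||^2, the squared distance from v to span{e_j}.)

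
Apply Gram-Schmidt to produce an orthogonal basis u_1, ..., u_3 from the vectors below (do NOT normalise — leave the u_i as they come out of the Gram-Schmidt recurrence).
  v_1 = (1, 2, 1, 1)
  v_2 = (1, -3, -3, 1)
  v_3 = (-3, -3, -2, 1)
Orthogonal basis:
  u_1 = (1, 2, 1, 1)
  u_2 = (2, -1, -2, 2)
  u_3 = (-185/91, 8/91, -10/91, 179/91)

Apply the Gram-Schmidt recurrence
  u_1 = v_1
  u_i = v_i − Σ_{j<i} ((v_i · u_j) / (u_j · u_j)) · u_j.

Step by step this gives:
  u_1 = (1, 2, 1, 1)
  u_2 = (2, -1, -2, 2)
  u_3 = (-185/91, 8/91, -10/91, 179/91)

Orthogonality check:
  u_2 · u_1 = 0 (should be 0)
  u_3 · u_1 = 0 (should be 0)
  u_3 · u_2 = 0 (should be 0)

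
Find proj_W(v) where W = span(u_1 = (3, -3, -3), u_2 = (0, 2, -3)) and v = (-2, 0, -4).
proj_W(v) = (7/19, 27/19, -58/19)

Set up U = [u_1 | ... | u_2] ∈ R^(3×2). The projector onto W = col(U) is P = U (U^T U)^(-1) U^T.
Compute U^T U =
  [27, 3]
  [3, 13],
and U^T v = (6, 12).
Solve U^T U · c = U^T v for the coefficients: c = (7/57, 17/19). The projection is proj_W(v) = U c.
Check: (v - proj_W(v)) · u_1 = 0  (should be 0).
Check: (v - proj_W(v)) · u_2 = 0  (should be 0).
Result: proj_W(v) = (7/19, 27/19, -58/19).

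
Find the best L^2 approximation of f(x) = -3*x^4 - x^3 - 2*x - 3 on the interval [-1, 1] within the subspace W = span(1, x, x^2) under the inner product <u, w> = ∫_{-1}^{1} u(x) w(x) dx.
g(x) = -18*x^2/7 - 13*x/5 - 96/35

The best approximation g ∈ W is the orthogonal projection of f onto W. Writing g = a_0 + a_1 x + a_2 x^2, the coefficients solve the normal equations G · a = b where
  G_{ij} = <φ_i, φ_j> and b_i = <f, φ_i>, with φ_0 = 1, φ_1 = x, φ_2 = x^2.
G =
  [2, 0, 2/3]
  [0, 2/3, 0]
  [2/3, 0, 2/5],
b = (-36/5, -26/15, -20/7).
Solving gives a_0 = -96/35, a_1 = -13/5, a_2 = -18/7, so
  g(x) = -18*x^2/7 - 13*x/5 - 96/35.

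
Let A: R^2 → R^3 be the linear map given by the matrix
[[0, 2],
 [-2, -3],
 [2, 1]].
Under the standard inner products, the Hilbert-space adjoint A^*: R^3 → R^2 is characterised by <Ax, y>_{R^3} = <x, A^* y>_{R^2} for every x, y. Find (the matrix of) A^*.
A^* = A^T =
[[0, -2, 2],
 [2, -3, 1]]

For real matrices with standard dot products, the defining identity <Ax, y> = <x, A^* y> gives (Ax)^T y = x^T (A^*) y, i.e. x^T A^T y = x^T (A^*) y. Since this holds for all x, y, we must have A^* = A^T. Therefore
A^* =
[[0, -2, 2],
 [2, -3, 1]].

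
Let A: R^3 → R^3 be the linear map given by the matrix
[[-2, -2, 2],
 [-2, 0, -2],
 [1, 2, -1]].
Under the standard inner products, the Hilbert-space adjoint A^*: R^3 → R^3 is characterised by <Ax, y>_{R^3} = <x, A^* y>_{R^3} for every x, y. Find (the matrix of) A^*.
A^* = A^T =
[[-2, -2, 1],
 [-2, 0, 2],
 [2, -2, -1]]

For real matrices with standard dot products, the defining identity <Ax, y> = <x, A^* y> gives (Ax)^T y = x^T (A^*) y, i.e. x^T A^T y = x^T (A^*) y. Since this holds for all x, y, we must have A^* = A^T. Therefore
A^* =
[[-2, -2, 1],
 [-2, 0, 2],
 [2, -2, -1]].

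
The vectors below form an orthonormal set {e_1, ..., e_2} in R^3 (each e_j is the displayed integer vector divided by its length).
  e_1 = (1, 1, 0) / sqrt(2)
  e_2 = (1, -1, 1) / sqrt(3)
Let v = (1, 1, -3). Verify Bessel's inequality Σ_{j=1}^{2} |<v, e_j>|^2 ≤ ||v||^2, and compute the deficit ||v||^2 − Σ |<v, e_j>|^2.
Σ |<v, e_j>|^2 = 5; ||v||^2 = 11; deficit = 6

Write each e_j = u_j / sqrt(<u_j, u_j>) where u_j is the displayed integer vector. Then <v, e_j> = <v, u_j> / sqrt(<u_j, u_j>), so |<v, e_j>|^2 = <v, u_j>^2 / <u_j, u_j>.
Coefficients: <v, e_1> = 2/sqrt(2), <v, e_2> = -3/sqrt(3).
Square and sum: Σ |<v, e_j>|^2 = 5.
Compute ||v||^2 = v·v = 11.
Deficit = 11 − 5 = 6 ≥ 0, confirming Bessel's inequality. (The deficit equals ||v − Σ <v,e_j> e_j||^2, the squared distance from v to span{e_j}.)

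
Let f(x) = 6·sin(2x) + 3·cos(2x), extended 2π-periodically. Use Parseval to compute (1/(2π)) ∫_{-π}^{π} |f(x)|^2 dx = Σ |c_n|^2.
Σ |c_n|^2 = 45/2

Expand |f|^2 and use orthogonality of {sin(nx), cos(mx)} on [-π, π]:
  ∫_{-π}^{π} sin(nx)^2 dx = π, ∫ cos(mx)^2 dx = π, and cross terms integrate to 0.
So ∫_{-π}^{π} f(x)^2 dx = 6^2 · π + 3^2 · π = (36 + 9)π.
Divide by 2π: (36 + 9)/2 = 45/2.
By Parseval, this equals Σ |c_n|^2.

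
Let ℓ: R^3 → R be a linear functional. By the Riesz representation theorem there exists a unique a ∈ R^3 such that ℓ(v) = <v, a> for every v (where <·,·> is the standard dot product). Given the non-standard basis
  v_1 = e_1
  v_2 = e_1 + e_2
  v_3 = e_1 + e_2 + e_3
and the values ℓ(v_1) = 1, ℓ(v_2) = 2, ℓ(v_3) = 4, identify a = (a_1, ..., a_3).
a = (1, 1, 2)

Write a = (a_1, ..., a_3) in the standard basis. For each basis vector v_i, ℓ(v_i) = <v_i, a> is a linear equation in the a_j's. Collect the n equations into a matrix system V a = ℓ, where row i of V is v_i (expressed in the standard basis). Since V is invertible (lower-triangular with 1s on the diagonal, up to permutation), solve by back-substitution:
  V =
[[1, 0, 0],
 [1, 1, 0],
 [1, 1, 1]]
  V a = (1, 2, 4)
Solving gives a = (1, 1, 2).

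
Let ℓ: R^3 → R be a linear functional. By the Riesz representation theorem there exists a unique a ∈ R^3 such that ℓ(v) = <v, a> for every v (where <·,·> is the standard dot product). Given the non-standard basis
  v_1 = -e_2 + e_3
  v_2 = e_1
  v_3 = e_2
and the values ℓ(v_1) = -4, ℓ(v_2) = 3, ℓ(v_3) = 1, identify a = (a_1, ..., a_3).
a = (3, 1, -3)

Write a = (a_1, ..., a_3) in the standard basis. For each basis vector v_i, ℓ(v_i) = <v_i, a> is a linear equation in the a_j's. Collect the n equations into a matrix system V a = ℓ, where row i of V is v_i (expressed in the standard basis). Since V is invertible (lower-triangular with 1s on the diagonal, up to permutation), solve by back-substitution:
  V =
[[0, -1, 1],
 [1, 0, 0],
 [0, 1, 0]]
  V a = (-4, 3, 1)
Solving gives a = (3, 1, -3).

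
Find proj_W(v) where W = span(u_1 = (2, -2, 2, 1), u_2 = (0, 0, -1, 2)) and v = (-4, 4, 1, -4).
proj_W(v) = (-36/13, 36/13, -63/65, -324/65)

Set up U = [u_1 | ... | u_2] ∈ R^(4×2). The projector onto W = col(U) is P = U (U^T U)^(-1) U^T.
Compute U^T U =
  [13, 0]
  [0, 5],
and U^T v = (-18, -9).
Solve U^T U · c = U^T v for the coefficients: c = (-18/13, -9/5). The projection is proj_W(v) = U c.
Check: (v - proj_W(v)) · u_1 = 0  (should be 0).
Check: (v - proj_W(v)) · u_2 = 0  (should be 0).
Result: proj_W(v) = (-36/13, 36/13, -63/65, -324/65).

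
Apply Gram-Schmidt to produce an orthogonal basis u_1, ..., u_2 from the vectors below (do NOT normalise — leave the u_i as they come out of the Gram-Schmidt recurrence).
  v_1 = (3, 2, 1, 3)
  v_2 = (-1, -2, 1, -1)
Orthogonal basis:
  u_1 = (3, 2, 1, 3)
  u_2 = (4/23, -28/23, 32/23, 4/23)

Apply the Gram-Schmidt recurrence
  u_1 = v_1
  u_i = v_i − Σ_{j<i} ((v_i · u_j) / (u_j · u_j)) · u_j.

Step by step this gives:
  u_1 = (3, 2, 1, 3)
  u_2 = (4/23, -28/23, 32/23, 4/23)

Orthogonality check:
  u_2 · u_1 = 0 (should be 0)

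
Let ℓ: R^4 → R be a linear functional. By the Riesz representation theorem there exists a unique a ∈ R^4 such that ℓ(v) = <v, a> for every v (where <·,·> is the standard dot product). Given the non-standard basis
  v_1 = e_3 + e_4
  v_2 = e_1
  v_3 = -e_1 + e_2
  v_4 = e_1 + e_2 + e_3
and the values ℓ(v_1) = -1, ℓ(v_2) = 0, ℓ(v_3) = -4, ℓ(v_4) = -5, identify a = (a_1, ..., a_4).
a = (0, -4, -1, 0)

Write a = (a_1, ..., a_4) in the standard basis. For each basis vector v_i, ℓ(v_i) = <v_i, a> is a linear equation in the a_j's. Collect the n equations into a matrix system V a = ℓ, where row i of V is v_i (expressed in the standard basis). Since V is invertible (lower-triangular with 1s on the diagonal, up to permutation), solve by back-substitution:
  V =
[[0, 0, 1, 1],
 [1, 0, 0, 0],
 [-1, 1, 0, 0],
 [1, 1, 1, 0]]
  V a = (-1, 0, -4, -5)
Solving gives a = (0, -4, -1, 0).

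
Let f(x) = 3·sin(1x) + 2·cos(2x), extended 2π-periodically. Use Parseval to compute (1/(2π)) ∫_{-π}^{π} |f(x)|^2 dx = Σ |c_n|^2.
Σ |c_n|^2 = 13/2

Expand |f|^2 and use orthogonality of {sin(nx), cos(mx)} on [-π, π]:
  ∫_{-π}^{π} sin(nx)^2 dx = π, ∫ cos(mx)^2 dx = π, and cross terms integrate to 0.
So ∫_{-π}^{π} f(x)^2 dx = 3^2 · π + 2^2 · π = (9 + 4)π.
Divide by 2π: (9 + 4)/2 = 13/2.
By Parseval, this equals Σ |c_n|^2.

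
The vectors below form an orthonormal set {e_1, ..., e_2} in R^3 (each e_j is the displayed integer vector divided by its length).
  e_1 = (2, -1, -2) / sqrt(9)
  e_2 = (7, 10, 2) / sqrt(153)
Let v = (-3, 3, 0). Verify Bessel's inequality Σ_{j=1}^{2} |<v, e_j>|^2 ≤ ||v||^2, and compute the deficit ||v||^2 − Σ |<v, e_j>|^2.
Σ |<v, e_j>|^2 = 162/17; ||v||^2 = 18; deficit = 144/17

Write each e_j = u_j / sqrt(<u_j, u_j>) where u_j is the displayed integer vector. Then <v, e_j> = <v, u_j> / sqrt(<u_j, u_j>), so |<v, e_j>|^2 = <v, u_j>^2 / <u_j, u_j>.
Coefficients: <v, e_1> = -9/sqrt(9), <v, e_2> = 9/sqrt(153).
Square and sum: Σ |<v, e_j>|^2 = 162/17.
Compute ||v||^2 = v·v = 18.
Deficit = 18 − 162/17 = 144/17 ≥ 0, confirming Bessel's inequality. (The deficit equals ||v − Σ <v,e_j> e_j||^2, the squared distance from v to span{e_j}.)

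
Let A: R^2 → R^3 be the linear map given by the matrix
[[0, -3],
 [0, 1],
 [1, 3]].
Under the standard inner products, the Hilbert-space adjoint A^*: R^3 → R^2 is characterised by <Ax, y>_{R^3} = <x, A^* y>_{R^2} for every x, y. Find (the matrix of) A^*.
A^* = A^T =
[[0, 0, 1],
 [-3, 1, 3]]

For real matrices with standard dot products, the defining identity <Ax, y> = <x, A^* y> gives (Ax)^T y = x^T (A^*) y, i.e. x^T A^T y = x^T (A^*) y. Since this holds for all x, y, we must have A^* = A^T. Therefore
A^* =
[[0, 0, 1],
 [-3, 1, 3]].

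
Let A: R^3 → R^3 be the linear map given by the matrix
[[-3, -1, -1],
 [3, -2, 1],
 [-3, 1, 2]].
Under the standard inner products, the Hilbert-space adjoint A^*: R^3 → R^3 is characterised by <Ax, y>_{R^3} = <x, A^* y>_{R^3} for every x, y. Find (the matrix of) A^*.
A^* = A^T =
[[-3, 3, -3],
 [-1, -2, 1],
 [-1, 1, 2]]

For real matrices with standard dot products, the defining identity <Ax, y> = <x, A^* y> gives (Ax)^T y = x^T (A^*) y, i.e. x^T A^T y = x^T (A^*) y. Since this holds for all x, y, we must have A^* = A^T. Therefore
A^* =
[[-3, 3, -3],
 [-1, -2, 1],
 [-1, 1, 2]].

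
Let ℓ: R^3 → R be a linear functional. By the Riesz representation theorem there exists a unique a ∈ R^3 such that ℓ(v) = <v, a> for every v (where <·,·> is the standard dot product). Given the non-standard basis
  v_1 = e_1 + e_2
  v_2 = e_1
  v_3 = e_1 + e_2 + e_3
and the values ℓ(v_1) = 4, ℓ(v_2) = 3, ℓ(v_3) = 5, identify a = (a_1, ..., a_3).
a = (3, 1, 1)

Write a = (a_1, ..., a_3) in the standard basis. For each basis vector v_i, ℓ(v_i) = <v_i, a> is a linear equation in the a_j's. Collect the n equations into a matrix system V a = ℓ, where row i of V is v_i (expressed in the standard basis). Since V is invertible (lower-triangular with 1s on the diagonal, up to permutation), solve by back-substitution:
  V =
[[1, 1, 0],
 [1, 0, 0],
 [1, 1, 1]]
  V a = (4, 3, 5)
Solving gives a = (3, 1, 1).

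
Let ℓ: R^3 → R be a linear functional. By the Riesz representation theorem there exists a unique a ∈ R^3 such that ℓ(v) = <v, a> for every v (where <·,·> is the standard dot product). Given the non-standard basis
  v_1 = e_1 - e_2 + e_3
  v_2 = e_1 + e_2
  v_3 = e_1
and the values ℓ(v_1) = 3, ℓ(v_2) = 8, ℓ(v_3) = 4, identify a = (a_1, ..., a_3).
a = (4, 4, 3)

Write a = (a_1, ..., a_3) in the standard basis. For each basis vector v_i, ℓ(v_i) = <v_i, a> is a linear equation in the a_j's. Collect the n equations into a matrix system V a = ℓ, where row i of V is v_i (expressed in the standard basis). Since V is invertible (lower-triangular with 1s on the diagonal, up to permutation), solve by back-substitution:
  V =
[[1, -1, 1],
 [1, 1, 0],
 [1, 0, 0]]
  V a = (3, 8, 4)
Solving gives a = (4, 4, 3).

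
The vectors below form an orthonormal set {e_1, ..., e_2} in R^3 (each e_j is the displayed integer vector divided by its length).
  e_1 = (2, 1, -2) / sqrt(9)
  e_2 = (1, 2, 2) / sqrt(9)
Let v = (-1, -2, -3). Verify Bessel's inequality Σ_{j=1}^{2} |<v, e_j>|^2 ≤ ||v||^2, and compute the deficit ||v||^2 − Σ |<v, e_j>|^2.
Σ |<v, e_j>|^2 = 125/9; ||v||^2 = 14; deficit = 1/9

Write each e_j = u_j / sqrt(<u_j, u_j>) where u_j is the displayed integer vector. Then <v, e_j> = <v, u_j> / sqrt(<u_j, u_j>), so |<v, e_j>|^2 = <v, u_j>^2 / <u_j, u_j>.
Coefficients: <v, e_1> = 2/sqrt(9), <v, e_2> = -11/sqrt(9).
Square and sum: Σ |<v, e_j>|^2 = 125/9.
Compute ||v||^2 = v·v = 14.
Deficit = 14 − 125/9 = 1/9 ≥ 0, confirming Bessel's inequality. (The deficit equals ||v − Σ <v,e_j> e_j||^2, the squared distance from v to span{e_j}.)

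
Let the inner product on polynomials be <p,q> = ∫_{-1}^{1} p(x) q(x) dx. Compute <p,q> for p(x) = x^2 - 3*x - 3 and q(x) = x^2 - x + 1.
<p,q> = -74/15

Expand the product: p(x)·q(x) = x^4 - 4*x^3 + x^2 - 3.
∫_{-1}^{1} of each monomial x^k gives [2/(k+1) if k even, 0 if k odd]. Integrating term-by-term (or equivalently evaluating the antiderivative F(x) = x^5/5 - x^4 + x^3/3 - 3*x at the endpoints):
  F(1) − F(−1) = -52/15 − (22/15) = -74/15.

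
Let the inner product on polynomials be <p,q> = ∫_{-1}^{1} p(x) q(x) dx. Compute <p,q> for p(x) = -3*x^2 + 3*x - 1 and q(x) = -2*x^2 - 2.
<p,q> = 176/15

Expand the product: p(x)·q(x) = 6*x^4 - 6*x^3 + 8*x^2 - 6*x + 2.
∫_{-1}^{1} of each monomial x^k gives [2/(k+1) if k even, 0 if k odd]. Integrating term-by-term (or equivalently evaluating the antiderivative F(x) = 6*x^5/5 - 3*x^4/2 + 8*x^3/3 - 3*x^2 + 2*x at the endpoints):
  F(1) − F(−1) = 41/30 − (-311/30) = 176/15.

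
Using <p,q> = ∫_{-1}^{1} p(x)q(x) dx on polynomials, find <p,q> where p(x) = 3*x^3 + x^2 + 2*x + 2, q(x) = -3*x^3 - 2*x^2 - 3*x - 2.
<p,q> = -888/35

Expand the product: p(x)·q(x) = -9*x^6 - 9*x^5 - 17*x^4 - 19*x^3 - 12*x^2 - 10*x - 4.
∫_{-1}^{1} of each monomial x^k gives [2/(k+1) if k even, 0 if k odd]. Integrating term-by-term (or equivalently evaluating the antiderivative F(x) = -9*x^7/7 - 3*x^6/2 - 17*x^5/5 - 19*x^4/4 - 4*x^3 - 5*x^2 - 4*x at the endpoints):
  F(1) − F(−1) = -3351/140 − (201/140) = -888/35.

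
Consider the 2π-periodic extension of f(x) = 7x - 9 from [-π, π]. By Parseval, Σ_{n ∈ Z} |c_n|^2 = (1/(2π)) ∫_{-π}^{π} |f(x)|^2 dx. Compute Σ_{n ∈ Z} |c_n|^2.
Σ |c_n|^2 = 49π^2/3 + 81

Expand and integrate term by term over [-π, π]:
  ∫ (7x)^2 dx = 49·(2π^3/3); ∫ 2·7·(-9)·x dx = 0 (odd integrand); ∫ (-9)^2 dx = 81·2π.
So (1/(2π)) ∫_{-π}^{π} (7x - 9)^2 dx = 49π^2/3 + 81 = 49π^2/3 + 81.
Parseval ⇒ Σ |c_n|^2 = 49π^2/3 + 81.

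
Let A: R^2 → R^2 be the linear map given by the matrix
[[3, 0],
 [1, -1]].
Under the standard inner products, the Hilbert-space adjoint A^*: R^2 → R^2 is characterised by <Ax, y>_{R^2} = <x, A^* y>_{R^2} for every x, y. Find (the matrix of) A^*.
A^* = A^T =
[[3, 1],
 [0, -1]]

For real matrices with standard dot products, the defining identity <Ax, y> = <x, A^* y> gives (Ax)^T y = x^T (A^*) y, i.e. x^T A^T y = x^T (A^*) y. Since this holds for all x, y, we must have A^* = A^T. Therefore
A^* =
[[3, 1],
 [0, -1]].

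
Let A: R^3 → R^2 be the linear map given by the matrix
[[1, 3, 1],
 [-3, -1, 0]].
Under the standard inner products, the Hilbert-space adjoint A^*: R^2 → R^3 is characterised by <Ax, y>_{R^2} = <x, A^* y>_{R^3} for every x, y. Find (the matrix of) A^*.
A^* = A^T =
[[1, -3],
 [3, -1],
 [1, 0]]

For real matrices with standard dot products, the defining identity <Ax, y> = <x, A^* y> gives (Ax)^T y = x^T (A^*) y, i.e. x^T A^T y = x^T (A^*) y. Since this holds for all x, y, we must have A^* = A^T. Therefore
A^* =
[[1, -3],
 [3, -1],
 [1, 0]].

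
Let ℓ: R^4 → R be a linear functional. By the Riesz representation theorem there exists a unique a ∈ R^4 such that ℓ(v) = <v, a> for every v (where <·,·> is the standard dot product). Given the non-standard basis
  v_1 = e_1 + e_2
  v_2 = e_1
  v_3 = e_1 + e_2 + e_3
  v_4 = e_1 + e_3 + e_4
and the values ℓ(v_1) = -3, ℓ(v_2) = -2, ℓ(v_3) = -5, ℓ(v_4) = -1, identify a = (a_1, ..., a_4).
a = (-2, -1, -2, 3)

Write a = (a_1, ..., a_4) in the standard basis. For each basis vector v_i, ℓ(v_i) = <v_i, a> is a linear equation in the a_j's. Collect the n equations into a matrix system V a = ℓ, where row i of V is v_i (expressed in the standard basis). Since V is invertible (lower-triangular with 1s on the diagonal, up to permutation), solve by back-substitution:
  V =
[[1, 1, 0, 0],
 [1, 0, 0, 0],
 [1, 1, 1, 0],
 [1, 0, 1, 1]]
  V a = (-3, -2, -5, -1)
Solving gives a = (-2, -1, -2, 3).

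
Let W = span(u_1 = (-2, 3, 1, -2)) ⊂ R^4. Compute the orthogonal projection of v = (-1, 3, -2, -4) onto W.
proj_W(v) = (-17/9, 17/6, 17/18, -17/9)

Set up U = [u_1 | ... | u_1] ∈ R^(4×1). The projector onto W = col(U) is P = U (U^T U)^(-1) U^T.
Compute U^T U =
  [18],
and U^T v = (17).
Solve U^T U · c = U^T v for the coefficients: c = (17/18). The projection is proj_W(v) = U c.
Check: (v - proj_W(v)) · u_1 = 0  (should be 0).
Result: proj_W(v) = (-17/9, 17/6, 17/18, -17/9).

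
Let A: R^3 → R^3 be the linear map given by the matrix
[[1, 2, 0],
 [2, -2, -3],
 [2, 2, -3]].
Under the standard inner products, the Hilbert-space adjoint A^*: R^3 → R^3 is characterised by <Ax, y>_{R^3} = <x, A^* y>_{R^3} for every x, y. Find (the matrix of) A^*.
A^* = A^T =
[[1, 2, 2],
 [2, -2, 2],
 [0, -3, -3]]

For real matrices with standard dot products, the defining identity <Ax, y> = <x, A^* y> gives (Ax)^T y = x^T (A^*) y, i.e. x^T A^T y = x^T (A^*) y. Since this holds for all x, y, we must have A^* = A^T. Therefore
A^* =
[[1, 2, 2],
 [2, -2, 2],
 [0, -3, -3]].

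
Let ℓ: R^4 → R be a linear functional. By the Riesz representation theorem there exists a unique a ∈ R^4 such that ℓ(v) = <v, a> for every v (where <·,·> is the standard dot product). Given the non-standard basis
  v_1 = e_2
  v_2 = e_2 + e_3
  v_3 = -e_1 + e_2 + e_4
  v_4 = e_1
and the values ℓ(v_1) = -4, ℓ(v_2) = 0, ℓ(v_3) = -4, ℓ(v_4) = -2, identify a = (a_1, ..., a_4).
a = (-2, -4, 4, -2)

Write a = (a_1, ..., a_4) in the standard basis. For each basis vector v_i, ℓ(v_i) = <v_i, a> is a linear equation in the a_j's. Collect the n equations into a matrix system V a = ℓ, where row i of V is v_i (expressed in the standard basis). Since V is invertible (lower-triangular with 1s on the diagonal, up to permutation), solve by back-substitution:
  V =
[[0, 1, 0, 0],
 [0, 1, 1, 0],
 [-1, 1, 0, 1],
 [1, 0, 0, 0]]
  V a = (-4, 0, -4, -2)
Solving gives a = (-2, -4, 4, -2).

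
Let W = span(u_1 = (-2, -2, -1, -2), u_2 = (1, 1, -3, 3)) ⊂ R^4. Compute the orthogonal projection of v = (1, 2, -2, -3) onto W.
proj_W(v) = (-66/211, -66/211, -82/211, -38/211)

Set up U = [u_1 | ... | u_2] ∈ R^(4×2). The projector onto W = col(U) is P = U (U^T U)^(-1) U^T.
Compute U^T U =
  [13, -7]
  [-7, 20],
and U^T v = (2, 0).
Solve U^T U · c = U^T v for the coefficients: c = (40/211, 14/211). The projection is proj_W(v) = U c.
Check: (v - proj_W(v)) · u_1 = 0  (should be 0).
Check: (v - proj_W(v)) · u_2 = 0  (should be 0).
Result: proj_W(v) = (-66/211, -66/211, -82/211, -38/211).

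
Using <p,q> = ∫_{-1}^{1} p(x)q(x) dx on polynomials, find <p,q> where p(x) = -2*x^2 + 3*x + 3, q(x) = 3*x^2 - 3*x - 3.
<p,q> = -82/5

Expand the product: p(x)·q(x) = -6*x^4 + 15*x^3 + 6*x^2 - 18*x - 9.
∫_{-1}^{1} of each monomial x^k gives [2/(k+1) if k even, 0 if k odd]. Integrating term-by-term (or equivalently evaluating the antiderivative F(x) = -6*x^5/5 + 15*x^4/4 + 2*x^3 - 9*x^2 - 9*x at the endpoints):
  F(1) − F(−1) = -269/20 − (59/20) = -82/5.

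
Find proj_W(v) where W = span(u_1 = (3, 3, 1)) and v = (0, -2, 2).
proj_W(v) = (-12/19, -12/19, -4/19)

Set up U = [u_1 | ... | u_1] ∈ R^(3×1). The projector onto W = col(U) is P = U (U^T U)^(-1) U^T.
Compute U^T U =
  [19],
and U^T v = (-4).
Solve U^T U · c = U^T v for the coefficients: c = (-4/19). The projection is proj_W(v) = U c.
Check: (v - proj_W(v)) · u_1 = 0  (should be 0).
Result: proj_W(v) = (-12/19, -12/19, -4/19).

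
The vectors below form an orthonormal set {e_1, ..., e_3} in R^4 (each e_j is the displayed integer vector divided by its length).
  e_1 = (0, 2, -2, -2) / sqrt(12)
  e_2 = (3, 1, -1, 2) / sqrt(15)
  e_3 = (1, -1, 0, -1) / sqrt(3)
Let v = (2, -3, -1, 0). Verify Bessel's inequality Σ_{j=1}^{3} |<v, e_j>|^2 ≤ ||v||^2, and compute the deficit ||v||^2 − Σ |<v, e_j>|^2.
Σ |<v, e_j>|^2 = 161/15; ||v||^2 = 14; deficit = 49/15

Write each e_j = u_j / sqrt(<u_j, u_j>) where u_j is the displayed integer vector. Then <v, e_j> = <v, u_j> / sqrt(<u_j, u_j>), so |<v, e_j>|^2 = <v, u_j>^2 / <u_j, u_j>.
Coefficients: <v, e_1> = -4/sqrt(12), <v, e_2> = 4/sqrt(15), <v, e_3> = 5/sqrt(3).
Square and sum: Σ |<v, e_j>|^2 = 161/15.
Compute ||v||^2 = v·v = 14.
Deficit = 14 − 161/15 = 49/15 ≥ 0, confirming Bessel's inequality. (The deficit equals ||v − Σ <v,e_j> e_j||^2, the squared distance from v to span{e_j}.)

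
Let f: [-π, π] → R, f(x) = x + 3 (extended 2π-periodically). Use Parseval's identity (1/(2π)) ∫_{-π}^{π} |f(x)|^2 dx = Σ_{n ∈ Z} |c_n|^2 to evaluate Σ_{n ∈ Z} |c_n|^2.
Σ |c_n|^2 = π^2/3 + 9

Expand and integrate term by term over [-π, π]:
  ∫ (x)^2 dx = 1·(2π^3/3); ∫ 2·1·(3)·x dx = 0 (odd integrand); ∫ 3^2 dx = 9·2π.
So (1/(2π)) ∫_{-π}^{π} (x + 3)^2 dx = 1π^2/3 + 9 = π^2/3 + 9.
Parseval ⇒ Σ |c_n|^2 = π^2/3 + 9.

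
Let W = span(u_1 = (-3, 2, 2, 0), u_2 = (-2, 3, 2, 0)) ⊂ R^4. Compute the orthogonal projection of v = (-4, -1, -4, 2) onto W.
proj_W(v) = (-80/33, -85/33, -2/33, 0)

Set up U = [u_1 | ... | u_2] ∈ R^(4×2). The projector onto W = col(U) is P = U (U^T U)^(-1) U^T.
Compute U^T U =
  [17, 16]
  [16, 17],
and U^T v = (2, -3).
Solve U^T U · c = U^T v for the coefficients: c = (82/33, -83/33). The projection is proj_W(v) = U c.
Check: (v - proj_W(v)) · u_1 = 0  (should be 0).
Check: (v - proj_W(v)) · u_2 = 0  (should be 0).
Result: proj_W(v) = (-80/33, -85/33, -2/33, 0).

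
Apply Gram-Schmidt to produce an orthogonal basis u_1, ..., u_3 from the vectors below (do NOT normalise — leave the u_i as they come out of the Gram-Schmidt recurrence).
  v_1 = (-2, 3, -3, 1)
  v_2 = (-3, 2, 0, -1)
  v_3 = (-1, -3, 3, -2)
Orthogonal basis:
  u_1 = (-2, 3, -3, 1)
  u_2 = (-47/23, 13/23, 33/23, -34/23)
  u_3 = (-158/201, -230/201, -40/67, 14/201)

Apply the Gram-Schmidt recurrence
  u_1 = v_1
  u_i = v_i − Σ_{j<i} ((v_i · u_j) / (u_j · u_j)) · u_j.

Step by step this gives:
  u_1 = (-2, 3, -3, 1)
  u_2 = (-47/23, 13/23, 33/23, -34/23)
  u_3 = (-158/201, -230/201, -40/67, 14/201)

Orthogonality check:
  u_2 · u_1 = 0 (should be 0)
  u_3 · u_1 = 0 (should be 0)
  u_3 · u_2 = 0 (should be 0)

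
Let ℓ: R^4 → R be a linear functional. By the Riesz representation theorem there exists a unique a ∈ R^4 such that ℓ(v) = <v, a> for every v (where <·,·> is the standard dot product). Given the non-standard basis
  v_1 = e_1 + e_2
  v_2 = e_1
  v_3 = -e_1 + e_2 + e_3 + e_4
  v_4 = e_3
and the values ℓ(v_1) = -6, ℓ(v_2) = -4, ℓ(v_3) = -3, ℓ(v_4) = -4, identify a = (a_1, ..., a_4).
a = (-4, -2, -4, -1)

Write a = (a_1, ..., a_4) in the standard basis. For each basis vector v_i, ℓ(v_i) = <v_i, a> is a linear equation in the a_j's. Collect the n equations into a matrix system V a = ℓ, where row i of V is v_i (expressed in the standard basis). Since V is invertible (lower-triangular with 1s on the diagonal, up to permutation), solve by back-substitution:
  V =
[[1, 1, 0, 0],
 [1, 0, 0, 0],
 [-1, 1, 1, 1],
 [0, 0, 1, 0]]
  V a = (-6, -4, -3, -4)
Solving gives a = (-4, -2, -4, -1).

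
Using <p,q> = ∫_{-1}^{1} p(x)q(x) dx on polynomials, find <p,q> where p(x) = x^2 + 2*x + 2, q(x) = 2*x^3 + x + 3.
<p,q> = 254/15

Expand the product: p(x)·q(x) = 2*x^5 + 4*x^4 + 5*x^3 + 5*x^2 + 8*x + 6.
∫_{-1}^{1} of each monomial x^k gives [2/(k+1) if k even, 0 if k odd]. Integrating term-by-term (or equivalently evaluating the antiderivative F(x) = x^6/3 + 4*x^5/5 + 5*x^4/4 + 5*x^3/3 + 4*x^2 + 6*x at the endpoints):
  F(1) − F(−1) = 281/20 − (-173/60) = 254/15.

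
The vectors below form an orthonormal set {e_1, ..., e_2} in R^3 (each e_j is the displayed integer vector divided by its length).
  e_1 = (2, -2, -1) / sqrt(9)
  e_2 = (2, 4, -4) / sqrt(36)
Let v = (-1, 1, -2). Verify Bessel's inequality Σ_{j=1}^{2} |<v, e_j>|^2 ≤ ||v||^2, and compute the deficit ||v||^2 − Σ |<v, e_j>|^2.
Σ |<v, e_j>|^2 = 29/9; ||v||^2 = 6; deficit = 25/9

Write each e_j = u_j / sqrt(<u_j, u_j>) where u_j is the displayed integer vector. Then <v, e_j> = <v, u_j> / sqrt(<u_j, u_j>), so |<v, e_j>|^2 = <v, u_j>^2 / <u_j, u_j>.
Coefficients: <v, e_1> = -2/sqrt(9), <v, e_2> = 10/sqrt(36).
Square and sum: Σ |<v, e_j>|^2 = 29/9.
Compute ||v||^2 = v·v = 6.
Deficit = 6 − 29/9 = 25/9 ≥ 0, confirming Bessel's inequality. (The deficit equals ||v − Σ <v,e_j> e_j||^2, the squared distance from v to span{e_j}.)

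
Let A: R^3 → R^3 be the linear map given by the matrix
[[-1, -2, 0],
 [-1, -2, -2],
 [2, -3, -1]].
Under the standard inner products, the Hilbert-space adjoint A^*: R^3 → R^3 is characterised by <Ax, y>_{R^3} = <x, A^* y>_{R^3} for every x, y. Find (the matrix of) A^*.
A^* = A^T =
[[-1, -1, 2],
 [-2, -2, -3],
 [0, -2, -1]]

For real matrices with standard dot products, the defining identity <Ax, y> = <x, A^* y> gives (Ax)^T y = x^T (A^*) y, i.e. x^T A^T y = x^T (A^*) y. Since this holds for all x, y, we must have A^* = A^T. Therefore
A^* =
[[-1, -1, 2],
 [-2, -2, -3],
 [0, -2, -1]].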